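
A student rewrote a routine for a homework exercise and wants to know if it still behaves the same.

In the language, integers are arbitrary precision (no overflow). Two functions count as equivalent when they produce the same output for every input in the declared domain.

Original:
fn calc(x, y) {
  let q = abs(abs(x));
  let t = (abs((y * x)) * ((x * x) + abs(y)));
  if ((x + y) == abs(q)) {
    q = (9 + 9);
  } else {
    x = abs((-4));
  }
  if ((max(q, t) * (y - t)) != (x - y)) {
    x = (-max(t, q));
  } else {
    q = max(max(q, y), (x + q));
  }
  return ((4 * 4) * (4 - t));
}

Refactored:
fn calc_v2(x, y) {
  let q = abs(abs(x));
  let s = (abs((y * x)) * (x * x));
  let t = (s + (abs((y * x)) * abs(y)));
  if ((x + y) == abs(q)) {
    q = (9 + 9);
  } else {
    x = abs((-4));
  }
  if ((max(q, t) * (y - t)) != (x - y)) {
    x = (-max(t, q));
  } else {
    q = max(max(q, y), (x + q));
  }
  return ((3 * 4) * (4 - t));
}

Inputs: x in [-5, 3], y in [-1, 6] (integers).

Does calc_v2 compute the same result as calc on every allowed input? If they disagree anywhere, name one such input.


Take x=-5, y=-1.
calc: q := 5 | t := 130 | ((x + y) == abs(q)): false | x := 4 | ((max(q, t) * (y - t)) != (x - y)): true | x := -130 | result -2016
calc_v2: q := 5 | s := 125 | t := 130 | ((x + y) == abs(q)): false | x := 4 | ((max(q, t) * (y - t)) != (x - y)): true | x := -130 | result -1512
-2016 vs -1512 — the two versions disagree here.
verdict: not equivalent; witness: x=-5, y=-1


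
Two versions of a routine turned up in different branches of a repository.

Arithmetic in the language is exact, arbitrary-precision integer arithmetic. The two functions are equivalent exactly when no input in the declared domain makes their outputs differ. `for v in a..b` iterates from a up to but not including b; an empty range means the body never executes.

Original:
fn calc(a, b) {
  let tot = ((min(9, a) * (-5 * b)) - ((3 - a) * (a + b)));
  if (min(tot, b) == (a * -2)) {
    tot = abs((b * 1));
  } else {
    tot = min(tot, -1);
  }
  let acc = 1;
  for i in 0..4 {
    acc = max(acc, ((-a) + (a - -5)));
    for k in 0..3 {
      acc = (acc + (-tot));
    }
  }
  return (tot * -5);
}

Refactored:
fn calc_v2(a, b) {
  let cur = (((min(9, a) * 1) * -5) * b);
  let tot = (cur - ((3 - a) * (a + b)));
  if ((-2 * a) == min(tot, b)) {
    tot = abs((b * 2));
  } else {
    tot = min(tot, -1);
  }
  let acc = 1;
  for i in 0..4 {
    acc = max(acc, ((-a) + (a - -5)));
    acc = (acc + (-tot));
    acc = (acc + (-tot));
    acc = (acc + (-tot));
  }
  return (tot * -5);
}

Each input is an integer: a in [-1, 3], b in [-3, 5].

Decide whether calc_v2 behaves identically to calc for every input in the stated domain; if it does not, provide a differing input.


At a=-1, b=2: calc gives -10, calc_v2 gives -20.
verdict: not equivalent; witness: a=-1, b=2


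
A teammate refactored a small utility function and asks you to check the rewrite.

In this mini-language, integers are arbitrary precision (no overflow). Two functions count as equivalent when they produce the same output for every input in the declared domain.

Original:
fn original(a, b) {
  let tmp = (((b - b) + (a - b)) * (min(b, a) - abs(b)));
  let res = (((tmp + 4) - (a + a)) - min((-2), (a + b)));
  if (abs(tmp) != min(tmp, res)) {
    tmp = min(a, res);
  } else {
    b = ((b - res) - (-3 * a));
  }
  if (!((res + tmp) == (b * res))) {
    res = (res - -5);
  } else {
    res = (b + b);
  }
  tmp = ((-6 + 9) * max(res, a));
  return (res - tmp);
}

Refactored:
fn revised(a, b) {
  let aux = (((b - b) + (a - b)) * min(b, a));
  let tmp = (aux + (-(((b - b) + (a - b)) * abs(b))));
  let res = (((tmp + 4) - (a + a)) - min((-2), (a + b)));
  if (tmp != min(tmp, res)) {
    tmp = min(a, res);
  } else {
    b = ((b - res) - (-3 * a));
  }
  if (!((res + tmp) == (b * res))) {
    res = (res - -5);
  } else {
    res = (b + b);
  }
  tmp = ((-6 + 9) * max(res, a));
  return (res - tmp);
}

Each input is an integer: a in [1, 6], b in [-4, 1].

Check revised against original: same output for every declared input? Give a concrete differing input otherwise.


The rewrite breaks on a=1, b=-1, where the results are -5 and -10.
original: tmp := -4 | res := 0 | (abs(tmp) != min(tmp, res)): true | tmp := 0 | (!((res + tmp) == (b * res))): false | res := -2 | tmp := 3 | result -5
revised: aux := -2 | tmp := -4 | res := 0 | (tmp != min(tmp, res)): false | b := 2 | (!((res + tmp) == (b * res))): true | res := 5 | tmp := 15 | result -10
verdict: not equivalent; witness: a=1, b=-1


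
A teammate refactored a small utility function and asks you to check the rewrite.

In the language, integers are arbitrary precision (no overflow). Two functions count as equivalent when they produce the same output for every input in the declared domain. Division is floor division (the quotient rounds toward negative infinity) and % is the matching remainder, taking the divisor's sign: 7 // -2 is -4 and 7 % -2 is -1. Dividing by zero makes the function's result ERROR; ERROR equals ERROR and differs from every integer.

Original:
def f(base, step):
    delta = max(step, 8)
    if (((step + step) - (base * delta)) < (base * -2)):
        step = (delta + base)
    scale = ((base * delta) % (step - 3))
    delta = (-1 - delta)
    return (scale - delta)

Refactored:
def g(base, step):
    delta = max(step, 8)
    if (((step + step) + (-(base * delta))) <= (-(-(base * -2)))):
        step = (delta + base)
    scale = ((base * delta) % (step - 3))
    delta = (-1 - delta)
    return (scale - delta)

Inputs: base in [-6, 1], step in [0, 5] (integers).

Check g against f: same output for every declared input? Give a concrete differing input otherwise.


Consider the input base=1, step=3.
f: delta := 8 | (((step + step) - (base * delta)) < (base * -2)): false | divide-by-zero, output ERROR
g: delta := 8 | (((step + step) + (-(base * delta))) <= (-(-(base * -2)))): true | step := 9 | scale := 2 | delta := -9 | result 11
ERROR vs 11 — the two versions disagree here.
verdict: not equivalent; witness: base=1, step=3


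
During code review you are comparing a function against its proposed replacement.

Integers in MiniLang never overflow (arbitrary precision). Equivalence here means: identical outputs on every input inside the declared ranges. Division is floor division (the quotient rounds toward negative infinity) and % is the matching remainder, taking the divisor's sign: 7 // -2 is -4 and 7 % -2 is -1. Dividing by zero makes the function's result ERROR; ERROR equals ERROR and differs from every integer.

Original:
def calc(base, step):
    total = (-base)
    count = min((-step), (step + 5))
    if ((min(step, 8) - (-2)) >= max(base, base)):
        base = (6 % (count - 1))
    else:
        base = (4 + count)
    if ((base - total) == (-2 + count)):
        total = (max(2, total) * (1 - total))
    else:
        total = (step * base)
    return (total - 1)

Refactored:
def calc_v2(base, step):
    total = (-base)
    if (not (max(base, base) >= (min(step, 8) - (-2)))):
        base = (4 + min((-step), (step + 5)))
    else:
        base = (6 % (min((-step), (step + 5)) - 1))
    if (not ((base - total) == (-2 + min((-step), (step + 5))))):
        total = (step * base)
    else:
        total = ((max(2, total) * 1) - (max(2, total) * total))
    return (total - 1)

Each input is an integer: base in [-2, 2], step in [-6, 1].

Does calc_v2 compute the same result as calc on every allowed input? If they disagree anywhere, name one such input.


On input base=-2, step=-6, calc returns -19 while calc_v2 returns -1.
verdict: not equivalent; witness: base=-2, step=-6


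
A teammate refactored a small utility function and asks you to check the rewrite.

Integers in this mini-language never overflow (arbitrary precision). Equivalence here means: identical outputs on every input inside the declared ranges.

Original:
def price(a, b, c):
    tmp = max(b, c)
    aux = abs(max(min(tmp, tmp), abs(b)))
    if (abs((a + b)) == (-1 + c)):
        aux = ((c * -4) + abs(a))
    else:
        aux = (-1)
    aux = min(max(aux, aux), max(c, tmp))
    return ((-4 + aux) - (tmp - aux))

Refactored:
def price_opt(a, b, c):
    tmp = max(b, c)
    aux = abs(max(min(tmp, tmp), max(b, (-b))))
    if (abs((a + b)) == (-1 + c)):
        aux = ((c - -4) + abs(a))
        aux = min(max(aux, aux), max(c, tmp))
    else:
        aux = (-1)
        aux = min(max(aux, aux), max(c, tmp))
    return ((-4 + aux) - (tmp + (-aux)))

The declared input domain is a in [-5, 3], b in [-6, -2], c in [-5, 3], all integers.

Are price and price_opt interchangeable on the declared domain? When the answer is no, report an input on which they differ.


Consider the input a=0, b=-2, c=3.
price: tmp := 3 | aux := 3 | (abs((a + b)) == (-1 + c)): true | aux := -12 | aux := -12 | result -31
price_opt: tmp := 3 | aux := 3 | (abs((a + b)) == (-1 + c)): true | aux := 7 | aux := 3 | result -1
-31 and -1 differ, so these are not the same function on this domain.
verdict: not equivalent; witness: a=0, b=-2, c=3


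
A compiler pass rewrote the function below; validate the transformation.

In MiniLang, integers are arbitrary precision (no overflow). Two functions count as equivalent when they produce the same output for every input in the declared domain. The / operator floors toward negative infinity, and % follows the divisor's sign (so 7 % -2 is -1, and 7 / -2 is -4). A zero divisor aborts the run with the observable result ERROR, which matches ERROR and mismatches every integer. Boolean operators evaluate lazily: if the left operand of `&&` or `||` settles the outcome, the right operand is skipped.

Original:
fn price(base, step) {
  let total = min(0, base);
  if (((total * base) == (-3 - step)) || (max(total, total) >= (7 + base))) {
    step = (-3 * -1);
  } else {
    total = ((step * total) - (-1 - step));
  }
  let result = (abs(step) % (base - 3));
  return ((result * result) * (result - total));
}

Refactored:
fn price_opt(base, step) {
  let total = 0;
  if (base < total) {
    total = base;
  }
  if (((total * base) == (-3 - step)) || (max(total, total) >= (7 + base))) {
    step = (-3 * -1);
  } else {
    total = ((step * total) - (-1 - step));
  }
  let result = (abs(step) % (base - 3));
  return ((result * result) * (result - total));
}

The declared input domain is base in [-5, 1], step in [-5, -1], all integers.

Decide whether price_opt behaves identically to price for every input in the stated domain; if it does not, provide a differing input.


Reading the diff, among the changes: comparison usage differs, statement counts differ, branching structure differs, min/max/abs usage differs.
One worked example (base=-1, step=-1) — price: total := -1 | (((total * base) == (-3 - step)) || (max(total, total) >= (7 + base))): false | total := 1 | result := -3 | result -36; price_opt: total := 0 | (base < total): true | total := -1 | (((total * base) == (-3 - step)) || (max(total, total) >= (7 + base))): false | total := 1 | result := -3 | result -36; agreement on -36.
An exhaustive pass over the 35 declared inputs shows identical outputs.
verdict: equivalent


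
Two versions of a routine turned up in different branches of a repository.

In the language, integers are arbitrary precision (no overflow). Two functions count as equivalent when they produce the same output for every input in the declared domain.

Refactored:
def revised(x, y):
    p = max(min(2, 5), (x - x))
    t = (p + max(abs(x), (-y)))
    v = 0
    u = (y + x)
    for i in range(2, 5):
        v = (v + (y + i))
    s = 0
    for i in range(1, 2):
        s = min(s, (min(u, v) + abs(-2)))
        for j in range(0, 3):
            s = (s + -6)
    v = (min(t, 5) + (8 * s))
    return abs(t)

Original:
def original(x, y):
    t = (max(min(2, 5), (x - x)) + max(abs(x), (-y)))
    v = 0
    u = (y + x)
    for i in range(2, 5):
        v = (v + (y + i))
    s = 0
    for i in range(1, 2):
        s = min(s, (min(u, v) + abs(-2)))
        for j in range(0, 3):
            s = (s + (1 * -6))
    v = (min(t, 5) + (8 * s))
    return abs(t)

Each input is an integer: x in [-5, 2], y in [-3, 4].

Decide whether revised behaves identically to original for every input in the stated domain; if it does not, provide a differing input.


This is a faithful refactor — local variable names differ, constant usage differs, arithmetic usage differs, statement counts differ, but the computed results match everywhere.
One worked example (x=1, y=4) — original: t becomes 3; next v becomes 0; next u becomes 5; next at i=2:; next v becomes 6; next at i=3:; next v becomes 13; next at i=4:; next v becomes 21; next s becomes 0; next at i=1:; next s becomes 0; next at j=0:; next s becomes -6; next at j=1:; next s becomes -12; next at j=2:; next s becomes -18; next v becomes -141; next final value 3; revised: p becomes 2; next t becomes 3; next v becomes 0; next u becomes 5; next at i=2:; next v becomes 6; next at i=3:; next v becomes 13; next at i=4:; next v becomes 21; next s becomes 0; next at i=1:; next s becomes 0; next at j=0:; next s becomes -6; next at j=1:; next s becomes -12; next at j=2:; next s becomes -18; next v becomes -141; next final value 3; agreement on 3.
Every one of the 64 inputs gives matching results.
verdict: equivalent


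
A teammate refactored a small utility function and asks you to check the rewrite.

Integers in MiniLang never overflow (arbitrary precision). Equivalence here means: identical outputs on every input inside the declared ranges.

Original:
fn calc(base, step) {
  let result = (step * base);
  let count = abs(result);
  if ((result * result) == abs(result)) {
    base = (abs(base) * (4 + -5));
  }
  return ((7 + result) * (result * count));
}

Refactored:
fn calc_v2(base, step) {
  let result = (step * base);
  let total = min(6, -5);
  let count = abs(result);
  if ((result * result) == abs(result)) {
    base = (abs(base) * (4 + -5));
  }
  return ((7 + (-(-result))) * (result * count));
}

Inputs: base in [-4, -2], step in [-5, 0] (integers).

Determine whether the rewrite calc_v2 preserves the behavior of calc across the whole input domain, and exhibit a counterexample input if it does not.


Changes here: min/max/abs usage differs; constant usage differs; statement counts differ; local variable names differ; the full 18-point sweep finds no disagreement.
verdict: equivalent


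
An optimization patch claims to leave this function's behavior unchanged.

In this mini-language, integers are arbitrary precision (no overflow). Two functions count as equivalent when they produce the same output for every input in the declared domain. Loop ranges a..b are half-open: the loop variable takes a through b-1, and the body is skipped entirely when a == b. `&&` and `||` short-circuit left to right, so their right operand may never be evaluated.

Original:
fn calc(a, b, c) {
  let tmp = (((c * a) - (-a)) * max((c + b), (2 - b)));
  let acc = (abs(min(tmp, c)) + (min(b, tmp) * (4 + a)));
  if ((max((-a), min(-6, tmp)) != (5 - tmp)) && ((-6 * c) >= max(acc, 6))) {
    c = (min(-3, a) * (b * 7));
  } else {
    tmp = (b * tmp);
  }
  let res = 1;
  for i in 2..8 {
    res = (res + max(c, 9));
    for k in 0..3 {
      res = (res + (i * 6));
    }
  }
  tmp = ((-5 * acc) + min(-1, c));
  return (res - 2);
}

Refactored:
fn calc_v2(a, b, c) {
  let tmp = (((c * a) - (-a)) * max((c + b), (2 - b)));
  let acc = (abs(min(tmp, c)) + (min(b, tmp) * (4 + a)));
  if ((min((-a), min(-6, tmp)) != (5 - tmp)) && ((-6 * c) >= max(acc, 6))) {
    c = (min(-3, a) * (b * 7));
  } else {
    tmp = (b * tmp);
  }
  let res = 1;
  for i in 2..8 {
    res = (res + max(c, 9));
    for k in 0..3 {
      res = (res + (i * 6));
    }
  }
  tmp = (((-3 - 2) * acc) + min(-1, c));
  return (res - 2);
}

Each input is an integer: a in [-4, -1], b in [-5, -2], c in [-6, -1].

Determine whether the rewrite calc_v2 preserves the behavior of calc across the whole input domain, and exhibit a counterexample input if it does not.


Run the pair on a=-1, b=-2, c=-2.
calc: tmp := 4 | acc := -4 | ((max((-a), min(-6, tmp)) != (5 - tmp)) && ((-6 * c) >= max(acc, 6))): false | tmp := -8 | res := 1 | iter i=2: | res := 10 | iter k=0: | res := 22 | iter k=1: | res := 34 | iter k=2: | res := 46 | iter i=3: | res := 55 | iter k=0: | res := 73 | iter k=1: | res := 91 | iter k=2: | res := 109 | iter i=4: | res := 118 | iter k=0: | res := 142 | iter k=1: | res := 166 | iter k=2: | res := 190 | iter i=5: | res := 199 | iter k=0: | res := 229 | iter k=1: | res := 259 | iter k=2: | res := 289 | iter i=6: | res := 298 | iter k=0: | res := 334 | iter k=1: | res := 370 | iter k=2: | res := 406 | iter i=7: | res := 415 | iter k=0: | res := 457 | iter k=1: | res := 499 | iter k=2: | res := 541 | tmp := 18 | result 539
calc_v2: tmp := 4 | acc := -4 | ((min((-a), min(-6, tmp)) != (5 - tmp)) && ((-6 * c) >= max(acc, 6))): true | c := 42 | res := 1 | iter i=2: | res := 43 | iter k=0: | res := 55 | iter k=1: | res := 67 | iter k=2: | res := 79 | iter i=3: | res := 121 | iter k=0: | res := 139 | iter k=1: | res := 157 | iter k=2: | res := 175 | iter i=4: | res := 217 | iter k=0: | res := 241 | iter k=1: | res := 265 | iter k=2: | res := 289 | iter i=5: | res := 331 | iter k=0: | res := 361 | iter k=1: | res := 391 | iter k=2: | res := 421 | iter i=6: | res := 463 | iter k=0: | res := 499 | iter k=1: | res := 535 | iter k=2: | res := 571 | iter i=7: | res := 613 | iter k=0: | res := 655 | iter k=1: | res := 697 | iter k=2: | res := 739 | tmp := 19 | result 737
539 against 737: the behavior changed.
verdict: not equivalent; witness: a=-1, b=-2, c=-2


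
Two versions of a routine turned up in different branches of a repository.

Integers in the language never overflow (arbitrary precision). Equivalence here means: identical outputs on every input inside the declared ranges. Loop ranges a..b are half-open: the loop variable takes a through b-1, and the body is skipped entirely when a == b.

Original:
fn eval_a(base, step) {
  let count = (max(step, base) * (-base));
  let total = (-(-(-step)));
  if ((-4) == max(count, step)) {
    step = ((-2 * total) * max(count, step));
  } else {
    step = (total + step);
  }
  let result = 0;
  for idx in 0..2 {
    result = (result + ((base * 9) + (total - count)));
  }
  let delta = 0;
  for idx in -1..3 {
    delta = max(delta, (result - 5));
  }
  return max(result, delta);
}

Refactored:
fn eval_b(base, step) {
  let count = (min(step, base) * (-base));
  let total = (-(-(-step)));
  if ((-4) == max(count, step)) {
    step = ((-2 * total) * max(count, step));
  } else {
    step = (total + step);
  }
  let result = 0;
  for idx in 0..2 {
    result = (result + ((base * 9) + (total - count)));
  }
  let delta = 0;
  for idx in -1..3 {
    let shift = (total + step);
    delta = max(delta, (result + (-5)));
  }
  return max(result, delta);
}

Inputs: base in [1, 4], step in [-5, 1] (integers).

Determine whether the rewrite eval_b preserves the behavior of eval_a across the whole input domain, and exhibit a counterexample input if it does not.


Not equivalent: base=1, step=-5 separates them (30 vs 18).
eval_a: count becomes -1; next total becomes 5; next ((-4) == max(count, step)) evaluates to false; next step becomes 0; next result becomes 0; next at idx=0:; next result becomes 15; next at idx=1:; next result becomes 30; next delta becomes 0; next at idx=-1:; next delta becomes 25; next at idx=0:; next delta becomes 25; next at idx=1:; next delta becomes 25; next at idx=2:; next delta becomes 25; next final value 30
eval_b: count becomes 5; next total becomes 5; next ((-4) == max(count, step)) evaluates to false; next step becomes 0; next result becomes 0; next at idx=0:; next result becomes 9; next at idx=1:; next result becomes 18; next delta becomes 0; next at idx=-1:; next shift becomes 5; next delta becomes 13; next at idx=0:; next shift becomes 5; next delta becomes 13; next at idx=1:; next shift becomes 5; next delta becomes 13; next at idx=2:; next shift becomes 5; next delta becomes 13; next final value 18
verdict: not equivalent; witness: base=1, step=-5


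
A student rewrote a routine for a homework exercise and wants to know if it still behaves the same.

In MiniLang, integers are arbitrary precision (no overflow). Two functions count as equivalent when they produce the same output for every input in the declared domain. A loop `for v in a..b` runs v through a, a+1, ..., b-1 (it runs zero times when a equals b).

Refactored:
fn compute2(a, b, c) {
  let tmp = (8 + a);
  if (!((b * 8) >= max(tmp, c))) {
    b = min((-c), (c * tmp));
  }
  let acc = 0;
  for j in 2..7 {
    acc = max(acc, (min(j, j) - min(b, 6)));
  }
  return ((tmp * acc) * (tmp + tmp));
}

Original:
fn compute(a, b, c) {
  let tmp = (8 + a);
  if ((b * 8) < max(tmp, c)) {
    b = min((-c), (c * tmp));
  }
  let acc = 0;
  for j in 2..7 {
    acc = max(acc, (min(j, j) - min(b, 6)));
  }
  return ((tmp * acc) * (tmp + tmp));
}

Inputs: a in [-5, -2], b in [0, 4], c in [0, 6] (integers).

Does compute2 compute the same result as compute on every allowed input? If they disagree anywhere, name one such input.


Comparing the listings, the differences include: comparison usage differs, boolean connective usage differs.
Tracing a=-3, b=3, c=6: compute: tmp becomes 5; next ((b * 8) < max(tmp, c)) evaluates to false; next acc becomes 0; next at j=2:; next acc becomes 0; next at j=3:; next acc becomes 0; next at j=4:; next acc becomes 1; next at j=5:; next acc becomes 2; next at j=6:; next acc becomes 3; next final value 150 | compute2: tmp becomes 5; next (!((b * 8) >= max(tmp, c))) evaluates to false; next acc becomes 0; next at j=2:; next acc becomes 0; next at j=3:; next acc becomes 0; next at j=4:; next acc becomes 1; next at j=5:; next acc becomes 2; next at j=6:; next acc becomes 3; next final value 150 — matching result 150.
An exhaustive pass over the 140 declared inputs shows identical outputs.
verdict: equivalent


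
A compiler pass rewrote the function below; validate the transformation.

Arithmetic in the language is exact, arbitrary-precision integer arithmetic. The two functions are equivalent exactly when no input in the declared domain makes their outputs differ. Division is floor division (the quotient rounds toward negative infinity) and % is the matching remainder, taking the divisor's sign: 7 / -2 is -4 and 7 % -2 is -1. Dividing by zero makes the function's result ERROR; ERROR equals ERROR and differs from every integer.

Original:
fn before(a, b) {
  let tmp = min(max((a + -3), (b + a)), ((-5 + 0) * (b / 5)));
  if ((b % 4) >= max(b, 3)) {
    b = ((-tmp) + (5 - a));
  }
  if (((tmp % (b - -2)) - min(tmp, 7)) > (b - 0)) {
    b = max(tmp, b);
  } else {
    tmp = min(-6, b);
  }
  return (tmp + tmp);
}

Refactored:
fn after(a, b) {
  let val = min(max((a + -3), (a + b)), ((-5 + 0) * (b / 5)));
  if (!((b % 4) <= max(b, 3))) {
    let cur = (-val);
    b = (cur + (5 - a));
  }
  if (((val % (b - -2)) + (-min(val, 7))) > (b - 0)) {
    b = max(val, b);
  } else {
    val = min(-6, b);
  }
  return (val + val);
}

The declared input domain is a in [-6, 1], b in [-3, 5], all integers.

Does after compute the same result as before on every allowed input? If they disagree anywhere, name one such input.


These are not equivalent — on a=1, b=-1 the outputs split (-12 vs 0).
before: tmp=0, then ((b % 4) >= max(b, 3)) is true, then b=4, then (((tmp % (b - -2)) - min(tmp, 7)) > (b - 0)) is false, then tmp=-6, then returns -12
after: val=0, then (!((b % 4) <= max(b, 3))) is false, then (((val % (b - -2)) + (-min(val, 7))) > (b - 0)) is true, then b=0, then returns 0
verdict: not equivalent; witness: a=1, b=-1


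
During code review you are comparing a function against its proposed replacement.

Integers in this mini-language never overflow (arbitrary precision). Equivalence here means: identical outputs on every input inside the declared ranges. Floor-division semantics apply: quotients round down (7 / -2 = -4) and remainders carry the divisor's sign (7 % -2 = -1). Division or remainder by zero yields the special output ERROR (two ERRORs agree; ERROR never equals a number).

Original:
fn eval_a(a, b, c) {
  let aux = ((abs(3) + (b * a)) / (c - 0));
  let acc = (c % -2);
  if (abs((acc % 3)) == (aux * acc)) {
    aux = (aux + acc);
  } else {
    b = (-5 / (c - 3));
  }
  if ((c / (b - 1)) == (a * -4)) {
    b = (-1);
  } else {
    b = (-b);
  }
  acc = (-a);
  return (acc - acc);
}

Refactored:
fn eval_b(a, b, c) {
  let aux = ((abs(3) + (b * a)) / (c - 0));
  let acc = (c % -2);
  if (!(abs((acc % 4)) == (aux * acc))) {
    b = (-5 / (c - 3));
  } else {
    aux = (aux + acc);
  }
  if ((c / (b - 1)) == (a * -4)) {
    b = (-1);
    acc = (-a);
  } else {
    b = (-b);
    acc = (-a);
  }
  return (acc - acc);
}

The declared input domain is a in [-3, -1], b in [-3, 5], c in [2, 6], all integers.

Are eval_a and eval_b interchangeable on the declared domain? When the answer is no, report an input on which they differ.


These are not equivalent — on a=-3, b=3, c=3 the outputs split (0 vs ERROR).
eval_a: aux := -2 | acc := -1 | (abs((acc % 3)) == (aux * acc)): true | aux := -3 | ((c / (b - 1)) == (a * -4)): false | b := -3 | acc := 3 | result 0
eval_b: aux := -2 | acc := -1 | (!(abs((acc % 4)) == (aux * acc))): true | divide-by-zero, output ERROR
verdict: not equivalent; witness: a=-3, b=3, c=3


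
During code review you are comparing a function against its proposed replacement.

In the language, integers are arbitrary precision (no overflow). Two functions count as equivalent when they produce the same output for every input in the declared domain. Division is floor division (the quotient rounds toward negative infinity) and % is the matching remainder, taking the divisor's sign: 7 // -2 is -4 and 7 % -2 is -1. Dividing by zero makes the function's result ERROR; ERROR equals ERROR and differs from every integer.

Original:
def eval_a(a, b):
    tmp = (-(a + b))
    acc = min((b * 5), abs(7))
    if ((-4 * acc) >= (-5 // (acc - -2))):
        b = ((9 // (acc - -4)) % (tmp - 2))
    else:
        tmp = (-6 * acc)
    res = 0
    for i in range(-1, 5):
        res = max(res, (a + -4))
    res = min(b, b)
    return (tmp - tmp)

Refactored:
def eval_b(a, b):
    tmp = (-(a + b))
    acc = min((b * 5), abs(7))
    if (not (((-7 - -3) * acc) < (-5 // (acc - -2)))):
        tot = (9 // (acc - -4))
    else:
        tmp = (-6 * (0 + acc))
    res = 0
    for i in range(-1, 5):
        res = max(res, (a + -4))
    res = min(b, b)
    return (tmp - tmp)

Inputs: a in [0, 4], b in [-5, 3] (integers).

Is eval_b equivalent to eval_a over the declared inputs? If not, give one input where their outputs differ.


Run the pair on a=0, b=-2.
eval_a: tmp = 2; acc = -10; ((-4 * acc) >= (-5 // (acc - -2))) -> true; division by zero -> ERROR
eval_b: tmp = 2; acc = -10; (not (((-7 - -3) * acc) < (-5 // (acc - -2)))) -> true; tot = -2; res = 0; [i=-1]; res = 0; [i=0]; res = 0; [i=1]; res = 0; [i=2]; res = 0; [i=3]; res = 0; [i=4]; res = 0; res = -2; return 0
ERROR != 0, so the rewrite changes behavior.
verdict: not equivalent; witness: a=0, b=-2


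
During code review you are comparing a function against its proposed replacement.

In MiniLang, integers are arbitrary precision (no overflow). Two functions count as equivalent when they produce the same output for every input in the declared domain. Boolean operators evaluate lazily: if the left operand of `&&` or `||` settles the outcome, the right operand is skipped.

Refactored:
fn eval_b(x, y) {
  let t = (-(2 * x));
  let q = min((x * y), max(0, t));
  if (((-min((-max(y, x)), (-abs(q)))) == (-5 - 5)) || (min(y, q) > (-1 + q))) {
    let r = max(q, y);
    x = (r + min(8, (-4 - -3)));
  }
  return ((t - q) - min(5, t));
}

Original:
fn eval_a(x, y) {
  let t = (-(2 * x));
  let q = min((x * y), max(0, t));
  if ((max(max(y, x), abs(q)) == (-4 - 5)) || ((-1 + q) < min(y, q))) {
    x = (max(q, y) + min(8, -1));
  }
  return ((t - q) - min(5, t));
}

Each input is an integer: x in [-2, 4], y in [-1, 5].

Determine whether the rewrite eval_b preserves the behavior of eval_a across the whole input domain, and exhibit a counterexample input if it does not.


The edit looks behavioral (`-4` became `-5`), but over these ranges it never changes the outcome; all 49 inputs agree.
verdict: equivalent


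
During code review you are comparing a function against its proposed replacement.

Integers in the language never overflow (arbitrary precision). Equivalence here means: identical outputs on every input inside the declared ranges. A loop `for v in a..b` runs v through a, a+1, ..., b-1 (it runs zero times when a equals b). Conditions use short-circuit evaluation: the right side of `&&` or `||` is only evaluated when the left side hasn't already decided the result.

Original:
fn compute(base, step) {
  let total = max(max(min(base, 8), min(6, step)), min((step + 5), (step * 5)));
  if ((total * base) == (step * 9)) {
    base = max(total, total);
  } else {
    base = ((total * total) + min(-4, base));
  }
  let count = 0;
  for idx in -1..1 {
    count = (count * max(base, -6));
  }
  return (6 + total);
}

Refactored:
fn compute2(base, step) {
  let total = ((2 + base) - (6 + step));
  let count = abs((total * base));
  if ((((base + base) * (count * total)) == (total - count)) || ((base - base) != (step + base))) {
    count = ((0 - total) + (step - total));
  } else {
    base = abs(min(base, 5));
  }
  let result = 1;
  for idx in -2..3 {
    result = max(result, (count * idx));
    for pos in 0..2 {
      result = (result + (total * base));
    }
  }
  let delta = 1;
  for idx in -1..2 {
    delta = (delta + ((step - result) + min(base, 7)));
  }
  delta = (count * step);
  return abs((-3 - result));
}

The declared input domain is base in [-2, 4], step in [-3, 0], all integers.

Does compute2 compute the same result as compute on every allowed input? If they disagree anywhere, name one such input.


The rewrite breaks on base=-2, step=-3, where the results are 4 and 64.
compute: total=-2, then ((total * base) == (step * 9)) is false, then base=0, then count=0, then (idx=-1), then count=0, then (idx=0), then count=0, then returns 4
compute2: total=-3, then count=6, then ((((base + base) * (count * total)) == (total - count)) || ((base - base) != (step + base))) is true, then count=3, then result=1, then (idx=-2), then result=1, then (pos=0), then result=7, then (pos=1), then result=13, then (idx=-1), then result=13, then (pos=0), then result=19, then (pos=1), then result=25, then (idx=0), then result=25, then (pos=0), then result=31, then (pos=1), then result=37, then (idx=1), then result=37, then (pos=0), then result=43, then (pos=1), then result=49, then (idx=2), then result=49, then (pos=0), then result=55, then (pos=1), then result=61, then delta=1, then (idx=-1), then delta=-65, then (idx=0), then delta=-131, then (idx=1), then delta=-197, then delta=-9, then returns 64
verdict: not equivalent; witness: base=-2, step=-3


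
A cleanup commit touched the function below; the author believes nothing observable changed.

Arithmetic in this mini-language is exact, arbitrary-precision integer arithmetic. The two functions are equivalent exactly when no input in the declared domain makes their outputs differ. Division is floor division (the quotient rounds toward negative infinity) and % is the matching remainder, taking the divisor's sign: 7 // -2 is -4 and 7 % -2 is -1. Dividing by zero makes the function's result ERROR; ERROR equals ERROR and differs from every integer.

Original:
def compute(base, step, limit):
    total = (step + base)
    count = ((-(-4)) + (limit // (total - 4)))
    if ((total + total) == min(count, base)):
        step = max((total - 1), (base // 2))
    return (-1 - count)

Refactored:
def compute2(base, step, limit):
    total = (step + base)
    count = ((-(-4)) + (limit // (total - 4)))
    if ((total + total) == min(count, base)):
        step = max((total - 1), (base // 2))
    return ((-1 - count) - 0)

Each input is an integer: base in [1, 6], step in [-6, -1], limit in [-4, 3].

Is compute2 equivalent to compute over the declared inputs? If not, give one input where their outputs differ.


The two are interchangeable: constant usage differs, and arithmetic usage differs, and every declared input agrees.
Spot check at base=5, step=-6, limit=-2 — compute: total=-1, then count=4, then ((total + total) == min(count, base)) is false, then returns -5. compute2: total=-1, then count=4, then ((total + total) == min(count, base)) is false, then returns -5. Both give -5.
An exhaustive pass over the 288 declared inputs shows identical outputs.
verdict: equivalent


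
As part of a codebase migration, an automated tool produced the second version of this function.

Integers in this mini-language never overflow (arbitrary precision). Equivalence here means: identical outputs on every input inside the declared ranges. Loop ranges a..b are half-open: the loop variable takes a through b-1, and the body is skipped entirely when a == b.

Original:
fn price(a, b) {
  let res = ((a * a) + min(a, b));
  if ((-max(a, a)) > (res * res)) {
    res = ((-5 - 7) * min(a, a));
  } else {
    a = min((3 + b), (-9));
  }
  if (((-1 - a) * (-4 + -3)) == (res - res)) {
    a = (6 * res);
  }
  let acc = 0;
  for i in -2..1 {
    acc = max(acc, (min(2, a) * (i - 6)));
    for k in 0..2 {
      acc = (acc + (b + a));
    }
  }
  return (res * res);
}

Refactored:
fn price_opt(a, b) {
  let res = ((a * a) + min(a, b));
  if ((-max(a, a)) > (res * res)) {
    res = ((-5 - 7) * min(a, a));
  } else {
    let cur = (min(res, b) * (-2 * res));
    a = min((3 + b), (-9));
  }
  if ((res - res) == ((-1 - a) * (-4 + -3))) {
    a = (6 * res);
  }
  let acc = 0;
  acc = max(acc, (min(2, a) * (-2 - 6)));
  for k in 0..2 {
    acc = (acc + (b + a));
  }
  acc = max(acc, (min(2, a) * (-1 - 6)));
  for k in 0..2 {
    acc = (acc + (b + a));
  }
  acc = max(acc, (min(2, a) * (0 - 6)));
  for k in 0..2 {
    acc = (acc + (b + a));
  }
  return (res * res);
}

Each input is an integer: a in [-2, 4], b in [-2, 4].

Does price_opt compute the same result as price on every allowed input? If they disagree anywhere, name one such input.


Behavior is preserved: although local variable names differ, arithmetic usage differs, min/max/abs usage differs, constant usage differs, loop structure differs, statement counts differ, the outputs never diverge.
As a probe, take a=3, b=3: price runs res becomes 12; next ((-max(a, a)) > (res * res)) evaluates to false; next a becomes -9; next (((-1 - a) * (-4 + -3)) == (res - res)) evaluates to false; next acc becomes 0; next at i=-2:; next acc becomes 72; next at k=0:; next acc becomes 66; next at k=1:; next acc becomes 60; next at i=-1:; next acc becomes 63; next at k=0:; next acc becomes 57; next at k=1:; next acc becomes 51; next at i=0:; next acc becomes 54; next at k=0:; next acc becomes 48; next at k=1:; next acc becomes 42; next final value 144; price_opt runs res becomes 12; next ((-max(a, a)) > (res * res)) evaluates to false; next cur becomes -72; next a becomes -9; next ((res - res) == ((-1 - a) * (-4 + -3))) evaluates to false; next acc becomes 0; next acc becomes 72; next at k=0:; next acc becomes 66; next at k=1:; next acc becomes 60; next acc becomes 63; next at k=0:; next acc becomes 57; next at k=1:; next acc becomes 51; next acc becomes 54; next at k=0:; next acc becomes 48; next at k=1:; next acc becomes 42; next final value 144; both end at 144.
An exhaustive pass over the 49 declared inputs shows identical outputs.
verdict: equivalent


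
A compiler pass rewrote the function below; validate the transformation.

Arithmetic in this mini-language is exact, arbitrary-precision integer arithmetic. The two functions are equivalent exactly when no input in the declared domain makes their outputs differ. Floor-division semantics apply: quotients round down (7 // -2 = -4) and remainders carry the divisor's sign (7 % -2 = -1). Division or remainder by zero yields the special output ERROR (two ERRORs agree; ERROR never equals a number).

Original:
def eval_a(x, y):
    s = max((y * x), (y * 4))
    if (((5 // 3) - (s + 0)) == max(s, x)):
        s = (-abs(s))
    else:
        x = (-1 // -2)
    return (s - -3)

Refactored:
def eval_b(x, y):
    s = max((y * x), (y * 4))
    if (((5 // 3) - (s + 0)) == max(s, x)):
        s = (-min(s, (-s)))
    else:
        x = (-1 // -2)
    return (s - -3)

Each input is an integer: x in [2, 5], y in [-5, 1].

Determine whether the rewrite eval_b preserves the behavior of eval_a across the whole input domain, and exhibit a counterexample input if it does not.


Try x=5, y=-1.
eval_a: s = -4; (((5 // 3) - (s + 0)) == max(s, x)) -> true; s = -4; return -1
eval_b: s = -4; (((5 // 3) - (s + 0)) == max(s, x)) -> true; s = 4; return 7
-1 and 7 differ, so these are not the same function on this domain.
verdict: not equivalent; witness: x=5, y=-1


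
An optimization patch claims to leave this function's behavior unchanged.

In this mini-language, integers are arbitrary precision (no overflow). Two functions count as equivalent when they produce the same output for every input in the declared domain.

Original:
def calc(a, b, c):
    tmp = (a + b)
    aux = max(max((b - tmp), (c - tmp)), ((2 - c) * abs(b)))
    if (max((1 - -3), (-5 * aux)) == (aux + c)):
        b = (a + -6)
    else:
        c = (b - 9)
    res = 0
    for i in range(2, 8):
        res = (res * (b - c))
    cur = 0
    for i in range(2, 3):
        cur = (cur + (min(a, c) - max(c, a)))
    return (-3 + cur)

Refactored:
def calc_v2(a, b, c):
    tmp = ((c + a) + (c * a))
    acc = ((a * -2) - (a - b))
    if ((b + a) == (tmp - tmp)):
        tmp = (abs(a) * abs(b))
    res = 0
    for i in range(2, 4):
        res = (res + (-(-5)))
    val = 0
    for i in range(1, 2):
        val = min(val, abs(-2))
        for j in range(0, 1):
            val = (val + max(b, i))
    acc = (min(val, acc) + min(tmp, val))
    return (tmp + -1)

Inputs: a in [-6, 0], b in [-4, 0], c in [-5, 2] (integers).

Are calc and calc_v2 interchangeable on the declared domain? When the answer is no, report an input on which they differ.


At a=-6, b=-4, c=-5: calc gives -10, calc_v2 gives 18.
verdict: not equivalent; witness: a=-6, b=-4, c=-5


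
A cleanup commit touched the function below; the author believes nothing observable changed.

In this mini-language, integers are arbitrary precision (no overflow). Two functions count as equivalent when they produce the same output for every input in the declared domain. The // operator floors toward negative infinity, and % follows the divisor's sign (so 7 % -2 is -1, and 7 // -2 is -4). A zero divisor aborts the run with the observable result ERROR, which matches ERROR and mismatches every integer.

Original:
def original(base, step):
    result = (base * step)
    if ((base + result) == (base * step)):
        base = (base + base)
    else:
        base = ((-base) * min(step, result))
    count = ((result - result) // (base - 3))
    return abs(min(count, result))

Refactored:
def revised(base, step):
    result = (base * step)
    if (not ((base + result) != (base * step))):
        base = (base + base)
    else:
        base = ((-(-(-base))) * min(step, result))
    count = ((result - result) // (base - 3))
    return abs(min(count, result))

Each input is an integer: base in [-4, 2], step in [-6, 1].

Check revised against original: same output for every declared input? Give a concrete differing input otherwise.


Side by side, the visible changes include: boolean connective usage differs; and comparison usage differs.
Tracing base=2, step=-2: original: result becomes -4; next ((base + result) == (base * step)) evaluates to false; next base becomes 8; next count becomes 0; next final value 4 | revised: result becomes -4; next (not ((base + result) != (base * step))) evaluates to false; next base becomes 8; next count becomes 0; next final value 4 — matching result 4.
Every one of the 56 inputs gives matching results.
verdict: equivalent


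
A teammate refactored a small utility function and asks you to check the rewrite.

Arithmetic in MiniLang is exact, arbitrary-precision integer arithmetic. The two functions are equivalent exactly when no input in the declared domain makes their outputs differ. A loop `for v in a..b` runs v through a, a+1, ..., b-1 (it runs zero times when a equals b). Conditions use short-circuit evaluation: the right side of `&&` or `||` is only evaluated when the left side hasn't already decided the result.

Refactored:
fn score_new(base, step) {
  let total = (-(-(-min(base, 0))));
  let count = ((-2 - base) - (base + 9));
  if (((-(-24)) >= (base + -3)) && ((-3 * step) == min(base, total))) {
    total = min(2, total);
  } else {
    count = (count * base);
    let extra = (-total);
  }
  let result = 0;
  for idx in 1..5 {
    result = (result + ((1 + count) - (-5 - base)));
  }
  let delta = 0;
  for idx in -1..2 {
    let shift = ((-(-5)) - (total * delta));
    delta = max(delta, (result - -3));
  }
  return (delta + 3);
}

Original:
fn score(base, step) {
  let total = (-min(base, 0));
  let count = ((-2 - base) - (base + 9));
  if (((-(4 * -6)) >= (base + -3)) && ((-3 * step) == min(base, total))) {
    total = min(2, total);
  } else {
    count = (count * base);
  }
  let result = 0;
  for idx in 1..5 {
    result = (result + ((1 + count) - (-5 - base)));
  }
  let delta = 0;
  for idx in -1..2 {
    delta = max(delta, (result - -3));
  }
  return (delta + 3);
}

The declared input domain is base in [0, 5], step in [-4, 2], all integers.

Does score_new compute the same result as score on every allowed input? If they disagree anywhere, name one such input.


The two are interchangeable: constant usage differs, plus statement counts differ, plus local variable names differ, plus arithmetic usage differs, and every declared input agrees.
One worked example (base=2, step=-3) — score: total becomes 0; next count becomes -15; next (((-(4 * -6)) >= (base + -3)) && ((-3 * step) == min(base, total))) evaluates to false; next count becomes -30; next result becomes 0; next at idx=1:; next result becomes -22; next at idx=2:; next result becomes -44; next at idx=3:; next result becomes -66; next at idx=4:; next result becomes -88; next delta becomes 0; next at idx=-1:; next delta becomes 0; next at idx=0:; next delta becomes 0; next at idx=1:; next delta becomes 0; next final value 3; score_new: total becomes 0; next count becomes -15; next (((-(-24)) >= (base + -3)) && ((-3 * step) == min(base, total))) evaluates to false; next count becomes -30; next extra becomes 0; next result becomes 0; next at idx=1:; next result becomes -22; next at idx=2:; next result becomes -44; next at idx=3:; next result becomes -66; next at idx=4:; next result becomes -88; next delta becomes 0; next at idx=-1:; next shift becomes 5; next delta becomes 0; next at idx=0:; next shift becomes 5; next delta becomes 0; next at idx=1:; next shift becomes 5; next delta becomes 0; next final value 3; agreement on 3.
Across all 42 domain points the two functions coincide.
verdict: equivalent
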